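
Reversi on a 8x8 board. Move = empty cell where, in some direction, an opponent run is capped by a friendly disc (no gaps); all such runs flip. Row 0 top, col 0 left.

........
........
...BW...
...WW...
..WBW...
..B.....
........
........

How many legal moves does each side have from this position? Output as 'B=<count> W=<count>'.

-- B to move --
(1,3): no bracket -> illegal
(1,4): no bracket -> illegal
(1,5): no bracket -> illegal
(2,2): no bracket -> illegal
(2,5): flips 2 -> legal
(3,1): no bracket -> illegal
(3,2): flips 1 -> legal
(3,5): no bracket -> illegal
(4,1): flips 1 -> legal
(4,5): flips 2 -> legal
(5,1): no bracket -> illegal
(5,3): no bracket -> illegal
(5,4): no bracket -> illegal
(5,5): no bracket -> illegal
B mobility = 4
-- W to move --
(1,2): flips 1 -> legal
(1,3): flips 1 -> legal
(1,4): no bracket -> illegal
(2,2): flips 1 -> legal
(3,2): no bracket -> illegal
(4,1): no bracket -> illegal
(5,1): no bracket -> illegal
(5,3): flips 1 -> legal
(5,4): no bracket -> illegal
(6,1): flips 2 -> legal
(6,2): flips 1 -> legal
(6,3): no bracket -> illegal
W mobility = 6

Answer: B=4 W=6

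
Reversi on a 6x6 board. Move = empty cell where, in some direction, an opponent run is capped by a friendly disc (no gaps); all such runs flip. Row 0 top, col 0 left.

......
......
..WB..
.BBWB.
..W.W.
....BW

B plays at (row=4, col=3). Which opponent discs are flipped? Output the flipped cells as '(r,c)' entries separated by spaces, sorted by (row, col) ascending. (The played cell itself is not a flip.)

Dir NW: first cell 'B' (not opp) -> no flip
Dir N: opp run (3,3) capped by B -> flip
Dir NE: first cell 'B' (not opp) -> no flip
Dir W: opp run (4,2), next='.' -> no flip
Dir E: opp run (4,4), next='.' -> no flip
Dir SW: first cell '.' (not opp) -> no flip
Dir S: first cell '.' (not opp) -> no flip
Dir SE: first cell 'B' (not opp) -> no flip

Answer: (3,3)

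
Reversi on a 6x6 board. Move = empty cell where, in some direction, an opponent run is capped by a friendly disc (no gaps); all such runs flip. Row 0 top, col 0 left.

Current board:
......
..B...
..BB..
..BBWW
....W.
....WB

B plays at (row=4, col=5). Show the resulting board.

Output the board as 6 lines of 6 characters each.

Answer: ......
..B...
..BB..
..BBBW
....WB
....WB

Derivation:
Place B at (4,5); scan 8 dirs for brackets.
Dir NW: opp run (3,4) capped by B -> flip
Dir N: opp run (3,5), next='.' -> no flip
Dir NE: edge -> no flip
Dir W: opp run (4,4), next='.' -> no flip
Dir E: edge -> no flip
Dir SW: opp run (5,4), next=edge -> no flip
Dir S: first cell 'B' (not opp) -> no flip
Dir SE: edge -> no flip
All flips: (3,4)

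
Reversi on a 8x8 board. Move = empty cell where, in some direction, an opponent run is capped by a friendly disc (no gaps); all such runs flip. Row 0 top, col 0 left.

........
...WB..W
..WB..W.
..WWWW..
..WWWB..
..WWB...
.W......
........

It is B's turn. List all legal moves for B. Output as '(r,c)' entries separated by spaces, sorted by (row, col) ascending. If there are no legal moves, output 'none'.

(0,2): no bracket -> illegal
(0,3): flips 1 -> legal
(0,4): no bracket -> illegal
(0,6): no bracket -> illegal
(0,7): no bracket -> illegal
(1,1): no bracket -> illegal
(1,2): flips 1 -> legal
(1,5): no bracket -> illegal
(1,6): no bracket -> illegal
(2,1): flips 3 -> legal
(2,4): flips 2 -> legal
(2,5): flips 1 -> legal
(2,7): no bracket -> illegal
(3,1): no bracket -> illegal
(3,6): no bracket -> illegal
(3,7): no bracket -> illegal
(4,1): flips 4 -> legal
(4,6): no bracket -> illegal
(5,0): no bracket -> illegal
(5,1): flips 2 -> legal
(5,5): no bracket -> illegal
(6,0): no bracket -> illegal
(6,2): no bracket -> illegal
(6,3): flips 3 -> legal
(6,4): no bracket -> illegal
(7,0): no bracket -> illegal
(7,1): no bracket -> illegal
(7,2): no bracket -> illegal

Answer: (0,3) (1,2) (2,1) (2,4) (2,5) (4,1) (5,1) (6,3)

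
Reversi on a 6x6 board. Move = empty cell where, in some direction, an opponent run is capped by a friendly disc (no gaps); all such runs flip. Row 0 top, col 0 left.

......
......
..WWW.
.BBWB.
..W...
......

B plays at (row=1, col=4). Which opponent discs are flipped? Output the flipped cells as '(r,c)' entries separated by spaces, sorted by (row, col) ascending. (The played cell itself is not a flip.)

Answer: (2,3) (2,4)

Derivation:
Dir NW: first cell '.' (not opp) -> no flip
Dir N: first cell '.' (not opp) -> no flip
Dir NE: first cell '.' (not opp) -> no flip
Dir W: first cell '.' (not opp) -> no flip
Dir E: first cell '.' (not opp) -> no flip
Dir SW: opp run (2,3) capped by B -> flip
Dir S: opp run (2,4) capped by B -> flip
Dir SE: first cell '.' (not opp) -> no flip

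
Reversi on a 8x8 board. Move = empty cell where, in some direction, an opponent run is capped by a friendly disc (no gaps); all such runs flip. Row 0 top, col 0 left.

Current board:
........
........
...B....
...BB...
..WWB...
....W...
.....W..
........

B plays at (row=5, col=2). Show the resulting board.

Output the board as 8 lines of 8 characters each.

Place B at (5,2); scan 8 dirs for brackets.
Dir NW: first cell '.' (not opp) -> no flip
Dir N: opp run (4,2), next='.' -> no flip
Dir NE: opp run (4,3) capped by B -> flip
Dir W: first cell '.' (not opp) -> no flip
Dir E: first cell '.' (not opp) -> no flip
Dir SW: first cell '.' (not opp) -> no flip
Dir S: first cell '.' (not opp) -> no flip
Dir SE: first cell '.' (not opp) -> no flip
All flips: (4,3)

Answer: ........
........
...B....
...BB...
..WBB...
..B.W...
.....W..
........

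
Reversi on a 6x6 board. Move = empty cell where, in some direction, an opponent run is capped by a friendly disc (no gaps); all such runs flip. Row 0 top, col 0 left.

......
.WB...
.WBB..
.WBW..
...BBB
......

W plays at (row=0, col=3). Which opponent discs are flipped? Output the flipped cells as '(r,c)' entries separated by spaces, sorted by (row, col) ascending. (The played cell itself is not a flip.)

Dir NW: edge -> no flip
Dir N: edge -> no flip
Dir NE: edge -> no flip
Dir W: first cell '.' (not opp) -> no flip
Dir E: first cell '.' (not opp) -> no flip
Dir SW: opp run (1,2) capped by W -> flip
Dir S: first cell '.' (not opp) -> no flip
Dir SE: first cell '.' (not opp) -> no flip

Answer: (1,2)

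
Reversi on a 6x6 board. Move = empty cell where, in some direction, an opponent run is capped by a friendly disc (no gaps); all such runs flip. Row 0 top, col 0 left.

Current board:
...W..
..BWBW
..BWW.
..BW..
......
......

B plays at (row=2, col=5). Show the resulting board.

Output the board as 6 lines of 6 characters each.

Answer: ...W..
..BWBW
..BBBB
..BW..
......
......

Derivation:
Place B at (2,5); scan 8 dirs for brackets.
Dir NW: first cell 'B' (not opp) -> no flip
Dir N: opp run (1,5), next='.' -> no flip
Dir NE: edge -> no flip
Dir W: opp run (2,4) (2,3) capped by B -> flip
Dir E: edge -> no flip
Dir SW: first cell '.' (not opp) -> no flip
Dir S: first cell '.' (not opp) -> no flip
Dir SE: edge -> no flip
All flips: (2,3) (2,4)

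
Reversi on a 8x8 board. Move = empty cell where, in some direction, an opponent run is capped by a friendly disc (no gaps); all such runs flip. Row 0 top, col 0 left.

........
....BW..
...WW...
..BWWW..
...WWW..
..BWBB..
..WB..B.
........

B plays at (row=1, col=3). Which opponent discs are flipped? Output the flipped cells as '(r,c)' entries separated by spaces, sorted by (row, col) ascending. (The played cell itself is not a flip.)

Dir NW: first cell '.' (not opp) -> no flip
Dir N: first cell '.' (not opp) -> no flip
Dir NE: first cell '.' (not opp) -> no flip
Dir W: first cell '.' (not opp) -> no flip
Dir E: first cell 'B' (not opp) -> no flip
Dir SW: first cell '.' (not opp) -> no flip
Dir S: opp run (2,3) (3,3) (4,3) (5,3) capped by B -> flip
Dir SE: opp run (2,4) (3,5), next='.' -> no flip

Answer: (2,3) (3,3) (4,3) (5,3)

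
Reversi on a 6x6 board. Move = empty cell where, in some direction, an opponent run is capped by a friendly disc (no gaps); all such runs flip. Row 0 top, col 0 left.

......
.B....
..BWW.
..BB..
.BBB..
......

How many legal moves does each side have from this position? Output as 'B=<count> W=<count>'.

Answer: B=4 W=4

Derivation:
-- B to move --
(1,2): no bracket -> illegal
(1,3): flips 1 -> legal
(1,4): flips 1 -> legal
(1,5): flips 1 -> legal
(2,5): flips 2 -> legal
(3,4): no bracket -> illegal
(3,5): no bracket -> illegal
B mobility = 4
-- W to move --
(0,0): no bracket -> illegal
(0,1): no bracket -> illegal
(0,2): no bracket -> illegal
(1,0): no bracket -> illegal
(1,2): no bracket -> illegal
(1,3): no bracket -> illegal
(2,0): no bracket -> illegal
(2,1): flips 1 -> legal
(3,0): no bracket -> illegal
(3,1): no bracket -> illegal
(3,4): no bracket -> illegal
(4,0): no bracket -> illegal
(4,4): no bracket -> illegal
(5,0): flips 2 -> legal
(5,1): flips 2 -> legal
(5,2): no bracket -> illegal
(5,3): flips 2 -> legal
(5,4): no bracket -> illegal
W mobility = 4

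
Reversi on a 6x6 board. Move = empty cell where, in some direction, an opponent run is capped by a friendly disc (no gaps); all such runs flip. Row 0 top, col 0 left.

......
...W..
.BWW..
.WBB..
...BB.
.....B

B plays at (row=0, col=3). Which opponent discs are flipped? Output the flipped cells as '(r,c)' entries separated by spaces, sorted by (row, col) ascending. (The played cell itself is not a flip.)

Dir NW: edge -> no flip
Dir N: edge -> no flip
Dir NE: edge -> no flip
Dir W: first cell '.' (not opp) -> no flip
Dir E: first cell '.' (not opp) -> no flip
Dir SW: first cell '.' (not opp) -> no flip
Dir S: opp run (1,3) (2,3) capped by B -> flip
Dir SE: first cell '.' (not opp) -> no flip

Answer: (1,3) (2,3)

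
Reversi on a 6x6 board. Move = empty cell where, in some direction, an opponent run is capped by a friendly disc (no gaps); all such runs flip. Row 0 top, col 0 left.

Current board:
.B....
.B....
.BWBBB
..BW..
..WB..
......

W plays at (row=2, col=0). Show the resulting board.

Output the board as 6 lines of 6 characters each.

Answer: .B....
.B....
WWWBBB
..BW..
..WB..
......

Derivation:
Place W at (2,0); scan 8 dirs for brackets.
Dir NW: edge -> no flip
Dir N: first cell '.' (not opp) -> no flip
Dir NE: opp run (1,1), next='.' -> no flip
Dir W: edge -> no flip
Dir E: opp run (2,1) capped by W -> flip
Dir SW: edge -> no flip
Dir S: first cell '.' (not opp) -> no flip
Dir SE: first cell '.' (not opp) -> no flip
All flips: (2,1)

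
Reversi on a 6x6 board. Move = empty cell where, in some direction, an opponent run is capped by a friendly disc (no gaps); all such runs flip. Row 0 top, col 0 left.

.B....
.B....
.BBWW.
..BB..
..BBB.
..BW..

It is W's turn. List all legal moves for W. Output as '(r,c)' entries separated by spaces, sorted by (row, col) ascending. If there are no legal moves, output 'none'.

Answer: (2,0) (3,1) (3,5) (4,1) (5,1)

Derivation:
(0,0): no bracket -> illegal
(0,2): no bracket -> illegal
(1,0): no bracket -> illegal
(1,2): no bracket -> illegal
(1,3): no bracket -> illegal
(2,0): flips 2 -> legal
(3,0): no bracket -> illegal
(3,1): flips 1 -> legal
(3,4): no bracket -> illegal
(3,5): flips 1 -> legal
(4,1): flips 1 -> legal
(4,5): no bracket -> illegal
(5,1): flips 3 -> legal
(5,4): no bracket -> illegal
(5,5): no bracket -> illegal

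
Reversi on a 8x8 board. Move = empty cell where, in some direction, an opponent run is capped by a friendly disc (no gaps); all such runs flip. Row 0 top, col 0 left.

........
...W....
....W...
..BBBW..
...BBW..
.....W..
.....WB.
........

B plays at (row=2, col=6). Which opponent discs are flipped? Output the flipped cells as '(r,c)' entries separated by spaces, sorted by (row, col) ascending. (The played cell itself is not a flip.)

Answer: (3,5)

Derivation:
Dir NW: first cell '.' (not opp) -> no flip
Dir N: first cell '.' (not opp) -> no flip
Dir NE: first cell '.' (not opp) -> no flip
Dir W: first cell '.' (not opp) -> no flip
Dir E: first cell '.' (not opp) -> no flip
Dir SW: opp run (3,5) capped by B -> flip
Dir S: first cell '.' (not opp) -> no flip
Dir SE: first cell '.' (not opp) -> no flip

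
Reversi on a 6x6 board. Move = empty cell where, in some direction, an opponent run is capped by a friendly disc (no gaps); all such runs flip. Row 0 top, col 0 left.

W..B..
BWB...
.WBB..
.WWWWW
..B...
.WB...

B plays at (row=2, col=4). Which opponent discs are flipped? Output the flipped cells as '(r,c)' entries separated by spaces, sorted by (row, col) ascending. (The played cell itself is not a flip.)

Answer: (3,3)

Derivation:
Dir NW: first cell '.' (not opp) -> no flip
Dir N: first cell '.' (not opp) -> no flip
Dir NE: first cell '.' (not opp) -> no flip
Dir W: first cell 'B' (not opp) -> no flip
Dir E: first cell '.' (not opp) -> no flip
Dir SW: opp run (3,3) capped by B -> flip
Dir S: opp run (3,4), next='.' -> no flip
Dir SE: opp run (3,5), next=edge -> no flip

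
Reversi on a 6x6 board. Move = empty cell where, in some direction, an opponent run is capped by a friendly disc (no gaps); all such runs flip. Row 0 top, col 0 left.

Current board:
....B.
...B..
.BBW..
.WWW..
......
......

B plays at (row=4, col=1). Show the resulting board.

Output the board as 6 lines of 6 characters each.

Place B at (4,1); scan 8 dirs for brackets.
Dir NW: first cell '.' (not opp) -> no flip
Dir N: opp run (3,1) capped by B -> flip
Dir NE: opp run (3,2) (2,3), next='.' -> no flip
Dir W: first cell '.' (not opp) -> no flip
Dir E: first cell '.' (not opp) -> no flip
Dir SW: first cell '.' (not opp) -> no flip
Dir S: first cell '.' (not opp) -> no flip
Dir SE: first cell '.' (not opp) -> no flip
All flips: (3,1)

Answer: ....B.
...B..
.BBW..
.BWW..
.B....
......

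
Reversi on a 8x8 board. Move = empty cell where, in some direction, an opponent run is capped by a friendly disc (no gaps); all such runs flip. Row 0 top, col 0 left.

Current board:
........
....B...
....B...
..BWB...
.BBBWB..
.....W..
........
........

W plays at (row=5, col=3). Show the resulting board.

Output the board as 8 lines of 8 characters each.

Answer: ........
....B...
....B...
..BWB...
.BBWWB..
...W.W..
........
........

Derivation:
Place W at (5,3); scan 8 dirs for brackets.
Dir NW: opp run (4,2), next='.' -> no flip
Dir N: opp run (4,3) capped by W -> flip
Dir NE: first cell 'W' (not opp) -> no flip
Dir W: first cell '.' (not opp) -> no flip
Dir E: first cell '.' (not opp) -> no flip
Dir SW: first cell '.' (not opp) -> no flip
Dir S: first cell '.' (not opp) -> no flip
Dir SE: first cell '.' (not opp) -> no flip
All flips: (4,3)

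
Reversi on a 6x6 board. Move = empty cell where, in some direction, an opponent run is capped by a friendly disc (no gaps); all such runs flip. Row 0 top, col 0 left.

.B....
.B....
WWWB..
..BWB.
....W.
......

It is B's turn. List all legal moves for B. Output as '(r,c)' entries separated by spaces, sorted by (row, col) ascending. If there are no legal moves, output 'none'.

(1,0): flips 1 -> legal
(1,2): flips 1 -> legal
(1,3): no bracket -> illegal
(2,4): no bracket -> illegal
(3,0): no bracket -> illegal
(3,1): flips 1 -> legal
(3,5): no bracket -> illegal
(4,2): no bracket -> illegal
(4,3): flips 1 -> legal
(4,5): no bracket -> illegal
(5,3): no bracket -> illegal
(5,4): flips 1 -> legal
(5,5): flips 3 -> legal

Answer: (1,0) (1,2) (3,1) (4,3) (5,4) (5,5)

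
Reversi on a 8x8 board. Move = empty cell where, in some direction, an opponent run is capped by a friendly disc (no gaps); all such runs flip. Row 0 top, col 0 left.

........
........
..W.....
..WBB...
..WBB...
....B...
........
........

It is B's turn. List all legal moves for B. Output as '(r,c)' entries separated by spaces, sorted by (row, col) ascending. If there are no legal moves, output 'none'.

(1,1): flips 1 -> legal
(1,2): no bracket -> illegal
(1,3): no bracket -> illegal
(2,1): flips 1 -> legal
(2,3): no bracket -> illegal
(3,1): flips 1 -> legal
(4,1): flips 1 -> legal
(5,1): flips 1 -> legal
(5,2): no bracket -> illegal
(5,3): no bracket -> illegal

Answer: (1,1) (2,1) (3,1) (4,1) (5,1)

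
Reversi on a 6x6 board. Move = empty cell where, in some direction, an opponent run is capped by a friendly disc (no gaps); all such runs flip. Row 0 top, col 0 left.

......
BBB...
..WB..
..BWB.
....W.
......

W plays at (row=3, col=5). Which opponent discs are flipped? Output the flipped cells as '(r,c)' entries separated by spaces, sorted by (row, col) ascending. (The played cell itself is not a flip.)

Answer: (3,4)

Derivation:
Dir NW: first cell '.' (not opp) -> no flip
Dir N: first cell '.' (not opp) -> no flip
Dir NE: edge -> no flip
Dir W: opp run (3,4) capped by W -> flip
Dir E: edge -> no flip
Dir SW: first cell 'W' (not opp) -> no flip
Dir S: first cell '.' (not opp) -> no flip
Dir SE: edge -> no flip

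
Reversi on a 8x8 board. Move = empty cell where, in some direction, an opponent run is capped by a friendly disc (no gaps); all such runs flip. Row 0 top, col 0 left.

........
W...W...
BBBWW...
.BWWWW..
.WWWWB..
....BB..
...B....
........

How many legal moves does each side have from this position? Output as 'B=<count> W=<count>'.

-- B to move --
(0,0): flips 1 -> legal
(0,1): no bracket -> illegal
(0,3): no bracket -> illegal
(0,4): flips 4 -> legal
(0,5): no bracket -> illegal
(1,1): no bracket -> illegal
(1,2): flips 2 -> legal
(1,3): no bracket -> illegal
(1,5): no bracket -> illegal
(2,5): flips 3 -> legal
(2,6): no bracket -> illegal
(3,0): no bracket -> illegal
(3,6): flips 4 -> legal
(4,0): flips 4 -> legal
(4,6): no bracket -> illegal
(5,0): no bracket -> illegal
(5,1): flips 1 -> legal
(5,2): flips 2 -> legal
(5,3): flips 1 -> legal
B mobility = 9
-- W to move --
(1,1): flips 3 -> legal
(1,2): flips 1 -> legal
(1,3): no bracket -> illegal
(3,0): flips 2 -> legal
(3,6): no bracket -> illegal
(4,0): no bracket -> illegal
(4,6): flips 1 -> legal
(5,2): no bracket -> illegal
(5,3): no bracket -> illegal
(5,6): flips 1 -> legal
(6,2): no bracket -> illegal
(6,4): flips 1 -> legal
(6,5): flips 3 -> legal
(6,6): flips 1 -> legal
(7,2): no bracket -> illegal
(7,3): no bracket -> illegal
(7,4): no bracket -> illegal
W mobility = 8

Answer: B=9 W=8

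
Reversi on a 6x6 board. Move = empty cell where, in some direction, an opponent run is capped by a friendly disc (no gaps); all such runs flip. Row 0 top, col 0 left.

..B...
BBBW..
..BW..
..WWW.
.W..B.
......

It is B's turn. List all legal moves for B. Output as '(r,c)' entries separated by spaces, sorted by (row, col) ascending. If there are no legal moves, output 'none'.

(0,3): no bracket -> illegal
(0,4): flips 1 -> legal
(1,4): flips 1 -> legal
(2,1): no bracket -> illegal
(2,4): flips 3 -> legal
(2,5): no bracket -> illegal
(3,0): no bracket -> illegal
(3,1): no bracket -> illegal
(3,5): no bracket -> illegal
(4,0): no bracket -> illegal
(4,2): flips 1 -> legal
(4,3): no bracket -> illegal
(4,5): flips 2 -> legal
(5,0): no bracket -> illegal
(5,1): no bracket -> illegal
(5,2): no bracket -> illegal

Answer: (0,4) (1,4) (2,4) (4,2) (4,5)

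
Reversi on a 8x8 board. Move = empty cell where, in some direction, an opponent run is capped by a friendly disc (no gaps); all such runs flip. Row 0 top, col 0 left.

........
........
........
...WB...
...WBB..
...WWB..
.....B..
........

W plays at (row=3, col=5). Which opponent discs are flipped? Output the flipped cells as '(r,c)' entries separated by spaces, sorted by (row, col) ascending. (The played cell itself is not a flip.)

Answer: (3,4) (4,4)

Derivation:
Dir NW: first cell '.' (not opp) -> no flip
Dir N: first cell '.' (not opp) -> no flip
Dir NE: first cell '.' (not opp) -> no flip
Dir W: opp run (3,4) capped by W -> flip
Dir E: first cell '.' (not opp) -> no flip
Dir SW: opp run (4,4) capped by W -> flip
Dir S: opp run (4,5) (5,5) (6,5), next='.' -> no flip
Dir SE: first cell '.' (not opp) -> no flip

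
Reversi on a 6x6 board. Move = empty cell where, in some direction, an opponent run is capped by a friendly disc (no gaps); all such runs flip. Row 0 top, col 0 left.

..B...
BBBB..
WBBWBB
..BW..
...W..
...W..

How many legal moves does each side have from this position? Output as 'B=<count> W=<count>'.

-- B to move --
(1,4): flips 1 -> legal
(3,0): flips 1 -> legal
(3,1): no bracket -> illegal
(3,4): flips 2 -> legal
(4,2): flips 1 -> legal
(4,4): flips 1 -> legal
(5,2): no bracket -> illegal
(5,4): flips 1 -> legal
B mobility = 6
-- W to move --
(0,0): flips 3 -> legal
(0,1): flips 1 -> legal
(0,3): flips 1 -> legal
(0,4): no bracket -> illegal
(1,4): no bracket -> illegal
(1,5): flips 1 -> legal
(3,0): no bracket -> illegal
(3,1): flips 1 -> legal
(3,4): no bracket -> illegal
(3,5): no bracket -> illegal
(4,1): flips 1 -> legal
(4,2): no bracket -> illegal
W mobility = 6

Answer: B=6 W=6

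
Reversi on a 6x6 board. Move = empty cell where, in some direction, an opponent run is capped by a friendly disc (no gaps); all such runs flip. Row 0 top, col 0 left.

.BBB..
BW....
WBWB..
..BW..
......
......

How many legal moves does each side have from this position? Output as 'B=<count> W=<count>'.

-- B to move --
(0,0): no bracket -> illegal
(1,2): flips 2 -> legal
(1,3): no bracket -> illegal
(2,4): no bracket -> illegal
(3,0): flips 1 -> legal
(3,1): no bracket -> illegal
(3,4): flips 1 -> legal
(4,2): no bracket -> illegal
(4,3): flips 1 -> legal
(4,4): no bracket -> illegal
B mobility = 4
-- W to move --
(0,0): flips 1 -> legal
(0,4): no bracket -> illegal
(1,2): no bracket -> illegal
(1,3): flips 1 -> legal
(1,4): no bracket -> illegal
(2,4): flips 1 -> legal
(3,0): no bracket -> illegal
(3,1): flips 2 -> legal
(3,4): no bracket -> illegal
(4,1): no bracket -> illegal
(4,2): flips 1 -> legal
(4,3): no bracket -> illegal
W mobility = 5

Answer: B=4 W=5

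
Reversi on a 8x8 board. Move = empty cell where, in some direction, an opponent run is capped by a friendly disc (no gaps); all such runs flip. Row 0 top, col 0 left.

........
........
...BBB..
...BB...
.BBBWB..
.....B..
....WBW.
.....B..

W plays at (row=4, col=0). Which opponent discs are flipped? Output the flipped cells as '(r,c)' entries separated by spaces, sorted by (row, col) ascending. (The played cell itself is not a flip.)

Dir NW: edge -> no flip
Dir N: first cell '.' (not opp) -> no flip
Dir NE: first cell '.' (not opp) -> no flip
Dir W: edge -> no flip
Dir E: opp run (4,1) (4,2) (4,3) capped by W -> flip
Dir SW: edge -> no flip
Dir S: first cell '.' (not opp) -> no flip
Dir SE: first cell '.' (not opp) -> no flip

Answer: (4,1) (4,2) (4,3)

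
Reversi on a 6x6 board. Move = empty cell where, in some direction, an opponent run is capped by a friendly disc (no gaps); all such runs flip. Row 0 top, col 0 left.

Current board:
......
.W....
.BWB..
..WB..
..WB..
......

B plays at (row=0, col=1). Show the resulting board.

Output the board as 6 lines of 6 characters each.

Answer: .B....
.B....
.BWB..
..WB..
..WB..
......

Derivation:
Place B at (0,1); scan 8 dirs for brackets.
Dir NW: edge -> no flip
Dir N: edge -> no flip
Dir NE: edge -> no flip
Dir W: first cell '.' (not opp) -> no flip
Dir E: first cell '.' (not opp) -> no flip
Dir SW: first cell '.' (not opp) -> no flip
Dir S: opp run (1,1) capped by B -> flip
Dir SE: first cell '.' (not opp) -> no flip
All flips: (1,1)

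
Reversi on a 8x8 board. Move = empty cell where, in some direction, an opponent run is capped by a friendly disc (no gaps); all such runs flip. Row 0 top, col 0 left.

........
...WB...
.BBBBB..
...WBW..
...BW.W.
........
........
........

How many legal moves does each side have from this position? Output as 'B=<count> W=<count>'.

-- B to move --
(0,2): flips 1 -> legal
(0,3): flips 1 -> legal
(0,4): flips 1 -> legal
(1,2): flips 1 -> legal
(2,6): no bracket -> illegal
(3,2): flips 1 -> legal
(3,6): flips 1 -> legal
(3,7): no bracket -> illegal
(4,2): flips 1 -> legal
(4,5): flips 2 -> legal
(4,7): no bracket -> illegal
(5,3): no bracket -> illegal
(5,4): flips 1 -> legal
(5,5): flips 2 -> legal
(5,6): no bracket -> illegal
(5,7): flips 2 -> legal
B mobility = 11
-- W to move --
(0,3): no bracket -> illegal
(0,4): flips 3 -> legal
(0,5): no bracket -> illegal
(1,0): no bracket -> illegal
(1,1): flips 1 -> legal
(1,2): no bracket -> illegal
(1,5): flips 3 -> legal
(1,6): no bracket -> illegal
(2,0): no bracket -> illegal
(2,6): no bracket -> illegal
(3,0): no bracket -> illegal
(3,1): flips 1 -> legal
(3,2): no bracket -> illegal
(3,6): no bracket -> illegal
(4,2): flips 1 -> legal
(4,5): no bracket -> illegal
(5,2): no bracket -> illegal
(5,3): flips 1 -> legal
(5,4): no bracket -> illegal
W mobility = 6

Answer: B=11 W=6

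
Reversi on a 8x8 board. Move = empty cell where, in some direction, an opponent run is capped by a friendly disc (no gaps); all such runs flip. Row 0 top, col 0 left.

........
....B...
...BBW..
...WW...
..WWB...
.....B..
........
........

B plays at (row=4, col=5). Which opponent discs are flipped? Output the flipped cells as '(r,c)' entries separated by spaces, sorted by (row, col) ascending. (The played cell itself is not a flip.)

Answer: (3,4)

Derivation:
Dir NW: opp run (3,4) capped by B -> flip
Dir N: first cell '.' (not opp) -> no flip
Dir NE: first cell '.' (not opp) -> no flip
Dir W: first cell 'B' (not opp) -> no flip
Dir E: first cell '.' (not opp) -> no flip
Dir SW: first cell '.' (not opp) -> no flip
Dir S: first cell 'B' (not opp) -> no flip
Dir SE: first cell '.' (not opp) -> no flip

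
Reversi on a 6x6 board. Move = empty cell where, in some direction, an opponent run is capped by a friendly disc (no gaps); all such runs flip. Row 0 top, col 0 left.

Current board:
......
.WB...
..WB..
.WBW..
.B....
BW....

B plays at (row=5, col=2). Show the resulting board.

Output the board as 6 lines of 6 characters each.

Place B at (5,2); scan 8 dirs for brackets.
Dir NW: first cell 'B' (not opp) -> no flip
Dir N: first cell '.' (not opp) -> no flip
Dir NE: first cell '.' (not opp) -> no flip
Dir W: opp run (5,1) capped by B -> flip
Dir E: first cell '.' (not opp) -> no flip
Dir SW: edge -> no flip
Dir S: edge -> no flip
Dir SE: edge -> no flip
All flips: (5,1)

Answer: ......
.WB...
..WB..
.WBW..
.B....
BBB...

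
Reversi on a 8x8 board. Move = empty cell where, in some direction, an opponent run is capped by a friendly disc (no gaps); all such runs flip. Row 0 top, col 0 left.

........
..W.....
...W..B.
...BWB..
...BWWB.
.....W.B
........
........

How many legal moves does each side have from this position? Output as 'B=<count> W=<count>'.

-- B to move --
(0,1): no bracket -> illegal
(0,2): no bracket -> illegal
(0,3): no bracket -> illegal
(1,1): no bracket -> illegal
(1,3): flips 1 -> legal
(1,4): no bracket -> illegal
(2,1): no bracket -> illegal
(2,2): no bracket -> illegal
(2,4): no bracket -> illegal
(2,5): flips 1 -> legal
(3,2): no bracket -> illegal
(3,6): no bracket -> illegal
(5,3): flips 1 -> legal
(5,4): no bracket -> illegal
(5,6): no bracket -> illegal
(6,4): flips 1 -> legal
(6,5): flips 2 -> legal
(6,6): flips 2 -> legal
B mobility = 6
-- W to move --
(1,5): no bracket -> illegal
(1,6): no bracket -> illegal
(1,7): flips 2 -> legal
(2,2): flips 1 -> legal
(2,4): no bracket -> illegal
(2,5): flips 1 -> legal
(2,7): no bracket -> illegal
(3,2): flips 1 -> legal
(3,6): flips 1 -> legal
(3,7): flips 1 -> legal
(4,2): flips 1 -> legal
(4,7): flips 1 -> legal
(5,2): flips 1 -> legal
(5,3): flips 2 -> legal
(5,4): no bracket -> illegal
(5,6): no bracket -> illegal
(6,6): no bracket -> illegal
(6,7): no bracket -> illegal
W mobility = 10

Answer: B=6 W=10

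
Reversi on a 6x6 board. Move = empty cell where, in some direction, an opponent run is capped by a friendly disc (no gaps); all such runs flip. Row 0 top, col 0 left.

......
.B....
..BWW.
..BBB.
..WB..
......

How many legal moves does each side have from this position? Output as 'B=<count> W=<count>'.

-- B to move --
(1,2): flips 1 -> legal
(1,3): flips 1 -> legal
(1,4): flips 2 -> legal
(1,5): flips 1 -> legal
(2,5): flips 2 -> legal
(3,1): no bracket -> illegal
(3,5): no bracket -> illegal
(4,1): flips 1 -> legal
(5,1): flips 1 -> legal
(5,2): flips 1 -> legal
(5,3): no bracket -> illegal
B mobility = 8
-- W to move --
(0,0): no bracket -> illegal
(0,1): no bracket -> illegal
(0,2): no bracket -> illegal
(1,0): no bracket -> illegal
(1,2): flips 2 -> legal
(1,3): no bracket -> illegal
(2,0): no bracket -> illegal
(2,1): flips 1 -> legal
(2,5): no bracket -> illegal
(3,1): no bracket -> illegal
(3,5): no bracket -> illegal
(4,1): flips 1 -> legal
(4,4): flips 2 -> legal
(4,5): flips 1 -> legal
(5,2): no bracket -> illegal
(5,3): flips 2 -> legal
(5,4): no bracket -> illegal
W mobility = 6

Answer: B=8 W=6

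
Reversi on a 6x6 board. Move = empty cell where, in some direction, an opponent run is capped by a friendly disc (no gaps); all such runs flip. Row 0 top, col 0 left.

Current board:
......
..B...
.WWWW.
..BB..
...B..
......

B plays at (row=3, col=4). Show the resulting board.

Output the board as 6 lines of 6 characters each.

Place B at (3,4); scan 8 dirs for brackets.
Dir NW: opp run (2,3) capped by B -> flip
Dir N: opp run (2,4), next='.' -> no flip
Dir NE: first cell '.' (not opp) -> no flip
Dir W: first cell 'B' (not opp) -> no flip
Dir E: first cell '.' (not opp) -> no flip
Dir SW: first cell 'B' (not opp) -> no flip
Dir S: first cell '.' (not opp) -> no flip
Dir SE: first cell '.' (not opp) -> no flip
All flips: (2,3)

Answer: ......
..B...
.WWBW.
..BBB.
...B..
......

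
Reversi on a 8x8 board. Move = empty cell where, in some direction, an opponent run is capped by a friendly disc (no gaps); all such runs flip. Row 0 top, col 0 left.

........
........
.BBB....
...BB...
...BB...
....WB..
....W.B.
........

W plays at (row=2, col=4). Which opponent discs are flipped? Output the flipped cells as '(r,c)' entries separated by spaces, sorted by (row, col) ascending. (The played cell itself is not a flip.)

Answer: (3,4) (4,4)

Derivation:
Dir NW: first cell '.' (not opp) -> no flip
Dir N: first cell '.' (not opp) -> no flip
Dir NE: first cell '.' (not opp) -> no flip
Dir W: opp run (2,3) (2,2) (2,1), next='.' -> no flip
Dir E: first cell '.' (not opp) -> no flip
Dir SW: opp run (3,3), next='.' -> no flip
Dir S: opp run (3,4) (4,4) capped by W -> flip
Dir SE: first cell '.' (not opp) -> no flip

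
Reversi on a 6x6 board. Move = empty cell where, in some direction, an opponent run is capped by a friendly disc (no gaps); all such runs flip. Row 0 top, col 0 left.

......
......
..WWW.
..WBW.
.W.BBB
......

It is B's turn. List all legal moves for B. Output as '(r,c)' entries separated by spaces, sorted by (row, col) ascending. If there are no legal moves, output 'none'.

Answer: (1,1) (1,2) (1,3) (1,4) (1,5) (2,1) (2,5) (3,1) (3,5)

Derivation:
(1,1): flips 1 -> legal
(1,2): flips 2 -> legal
(1,3): flips 1 -> legal
(1,4): flips 2 -> legal
(1,5): flips 1 -> legal
(2,1): flips 1 -> legal
(2,5): flips 1 -> legal
(3,0): no bracket -> illegal
(3,1): flips 1 -> legal
(3,5): flips 1 -> legal
(4,0): no bracket -> illegal
(4,2): no bracket -> illegal
(5,0): no bracket -> illegal
(5,1): no bracket -> illegal
(5,2): no bracket -> illegal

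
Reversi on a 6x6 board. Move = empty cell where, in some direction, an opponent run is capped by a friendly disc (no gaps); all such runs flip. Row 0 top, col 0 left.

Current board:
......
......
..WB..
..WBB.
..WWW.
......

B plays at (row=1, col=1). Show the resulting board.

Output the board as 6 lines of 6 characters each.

Place B at (1,1); scan 8 dirs for brackets.
Dir NW: first cell '.' (not opp) -> no flip
Dir N: first cell '.' (not opp) -> no flip
Dir NE: first cell '.' (not opp) -> no flip
Dir W: first cell '.' (not opp) -> no flip
Dir E: first cell '.' (not opp) -> no flip
Dir SW: first cell '.' (not opp) -> no flip
Dir S: first cell '.' (not opp) -> no flip
Dir SE: opp run (2,2) capped by B -> flip
All flips: (2,2)

Answer: ......
.B....
..BB..
..WBB.
..WWW.
......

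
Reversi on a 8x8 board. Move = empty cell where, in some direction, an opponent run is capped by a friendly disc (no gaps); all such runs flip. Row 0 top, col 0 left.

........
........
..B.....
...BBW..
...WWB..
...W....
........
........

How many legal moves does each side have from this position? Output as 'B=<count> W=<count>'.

Answer: B=7 W=7

Derivation:
-- B to move --
(2,4): no bracket -> illegal
(2,5): flips 1 -> legal
(2,6): no bracket -> illegal
(3,2): no bracket -> illegal
(3,6): flips 1 -> legal
(4,2): flips 2 -> legal
(4,6): no bracket -> illegal
(5,2): flips 1 -> legal
(5,4): flips 1 -> legal
(5,5): flips 1 -> legal
(6,2): no bracket -> illegal
(6,3): flips 2 -> legal
(6,4): no bracket -> illegal
B mobility = 7
-- W to move --
(1,1): flips 2 -> legal
(1,2): no bracket -> illegal
(1,3): no bracket -> illegal
(2,1): no bracket -> illegal
(2,3): flips 1 -> legal
(2,4): flips 1 -> legal
(2,5): flips 1 -> legal
(3,1): no bracket -> illegal
(3,2): flips 2 -> legal
(3,6): no bracket -> illegal
(4,2): no bracket -> illegal
(4,6): flips 1 -> legal
(5,4): no bracket -> illegal
(5,5): flips 1 -> legal
(5,6): no bracket -> illegal
W mobility = 7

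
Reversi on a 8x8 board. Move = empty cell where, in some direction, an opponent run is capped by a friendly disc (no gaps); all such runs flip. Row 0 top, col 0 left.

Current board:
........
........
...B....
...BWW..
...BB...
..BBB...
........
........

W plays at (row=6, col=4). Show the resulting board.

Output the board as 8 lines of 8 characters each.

Place W at (6,4); scan 8 dirs for brackets.
Dir NW: opp run (5,3), next='.' -> no flip
Dir N: opp run (5,4) (4,4) capped by W -> flip
Dir NE: first cell '.' (not opp) -> no flip
Dir W: first cell '.' (not opp) -> no flip
Dir E: first cell '.' (not opp) -> no flip
Dir SW: first cell '.' (not opp) -> no flip
Dir S: first cell '.' (not opp) -> no flip
Dir SE: first cell '.' (not opp) -> no flip
All flips: (4,4) (5,4)

Answer: ........
........
...B....
...BWW..
...BW...
..BBW...
....W...
........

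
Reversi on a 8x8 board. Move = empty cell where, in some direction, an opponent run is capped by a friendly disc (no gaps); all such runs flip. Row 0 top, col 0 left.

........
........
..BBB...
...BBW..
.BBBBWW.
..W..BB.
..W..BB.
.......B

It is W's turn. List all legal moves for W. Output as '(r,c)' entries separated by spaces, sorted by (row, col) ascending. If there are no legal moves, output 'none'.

(1,1): no bracket -> illegal
(1,2): flips 2 -> legal
(1,3): flips 1 -> legal
(1,4): no bracket -> illegal
(1,5): no bracket -> illegal
(2,1): no bracket -> illegal
(2,5): flips 2 -> legal
(3,0): flips 1 -> legal
(3,1): no bracket -> illegal
(3,2): flips 3 -> legal
(4,0): flips 4 -> legal
(4,7): no bracket -> illegal
(5,0): no bracket -> illegal
(5,1): no bracket -> illegal
(5,3): flips 1 -> legal
(5,4): no bracket -> illegal
(5,7): no bracket -> illegal
(6,4): flips 1 -> legal
(6,7): flips 1 -> legal
(7,4): no bracket -> illegal
(7,5): flips 2 -> legal
(7,6): flips 2 -> legal

Answer: (1,2) (1,3) (2,5) (3,0) (3,2) (4,0) (5,3) (6,4) (6,7) (7,5) (7,6)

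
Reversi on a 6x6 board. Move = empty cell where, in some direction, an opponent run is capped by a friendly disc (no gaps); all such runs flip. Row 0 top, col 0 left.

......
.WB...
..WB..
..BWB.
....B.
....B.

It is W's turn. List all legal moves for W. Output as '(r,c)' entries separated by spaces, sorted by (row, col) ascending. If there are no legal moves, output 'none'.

(0,1): no bracket -> illegal
(0,2): flips 1 -> legal
(0,3): no bracket -> illegal
(1,3): flips 2 -> legal
(1,4): no bracket -> illegal
(2,1): no bracket -> illegal
(2,4): flips 1 -> legal
(2,5): no bracket -> illegal
(3,1): flips 1 -> legal
(3,5): flips 1 -> legal
(4,1): no bracket -> illegal
(4,2): flips 1 -> legal
(4,3): no bracket -> illegal
(4,5): no bracket -> illegal
(5,3): no bracket -> illegal
(5,5): flips 1 -> legal

Answer: (0,2) (1,3) (2,4) (3,1) (3,5) (4,2) (5,5)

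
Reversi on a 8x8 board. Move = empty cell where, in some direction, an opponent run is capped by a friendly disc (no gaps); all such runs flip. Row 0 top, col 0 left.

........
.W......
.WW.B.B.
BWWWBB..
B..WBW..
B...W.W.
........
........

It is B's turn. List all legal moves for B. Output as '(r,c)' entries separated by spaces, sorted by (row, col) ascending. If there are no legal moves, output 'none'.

(0,0): flips 3 -> legal
(0,1): no bracket -> illegal
(0,2): no bracket -> illegal
(1,0): no bracket -> illegal
(1,2): flips 1 -> legal
(1,3): flips 2 -> legal
(2,0): no bracket -> illegal
(2,3): no bracket -> illegal
(3,6): no bracket -> illegal
(4,1): no bracket -> illegal
(4,2): flips 2 -> legal
(4,6): flips 1 -> legal
(4,7): no bracket -> illegal
(5,2): flips 1 -> legal
(5,3): no bracket -> illegal
(5,5): flips 1 -> legal
(5,7): no bracket -> illegal
(6,3): no bracket -> illegal
(6,4): flips 1 -> legal
(6,5): no bracket -> illegal
(6,6): no bracket -> illegal
(6,7): flips 2 -> legal

Answer: (0,0) (1,2) (1,3) (4,2) (4,6) (5,2) (5,5) (6,4) (6,7)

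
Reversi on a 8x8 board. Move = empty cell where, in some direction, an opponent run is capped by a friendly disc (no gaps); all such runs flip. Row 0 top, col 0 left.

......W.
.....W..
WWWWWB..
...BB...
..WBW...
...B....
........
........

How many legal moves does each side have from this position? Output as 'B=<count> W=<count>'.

-- B to move --
(0,4): no bracket -> illegal
(0,5): flips 1 -> legal
(0,7): no bracket -> illegal
(1,0): no bracket -> illegal
(1,1): flips 1 -> legal
(1,2): flips 1 -> legal
(1,3): flips 1 -> legal
(1,4): flips 1 -> legal
(1,6): no bracket -> illegal
(1,7): no bracket -> illegal
(2,6): no bracket -> illegal
(3,0): no bracket -> illegal
(3,1): flips 1 -> legal
(3,2): no bracket -> illegal
(3,5): flips 1 -> legal
(4,1): flips 1 -> legal
(4,5): flips 1 -> legal
(5,1): flips 1 -> legal
(5,2): no bracket -> illegal
(5,4): flips 1 -> legal
(5,5): flips 1 -> legal
B mobility = 12
-- W to move --
(1,4): no bracket -> illegal
(1,6): no bracket -> illegal
(2,6): flips 1 -> legal
(3,2): no bracket -> illegal
(3,5): flips 1 -> legal
(3,6): no bracket -> illegal
(4,5): flips 1 -> legal
(5,2): no bracket -> illegal
(5,4): no bracket -> illegal
(6,2): flips 1 -> legal
(6,3): flips 3 -> legal
(6,4): flips 1 -> legal
W mobility = 6

Answer: B=12 W=6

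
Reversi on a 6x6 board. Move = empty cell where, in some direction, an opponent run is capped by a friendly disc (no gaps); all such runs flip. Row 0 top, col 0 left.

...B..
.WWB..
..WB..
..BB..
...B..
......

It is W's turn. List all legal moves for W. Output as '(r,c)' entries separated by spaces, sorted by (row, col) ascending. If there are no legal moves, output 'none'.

Answer: (0,4) (1,4) (2,4) (3,4) (4,2) (4,4)

Derivation:
(0,2): no bracket -> illegal
(0,4): flips 1 -> legal
(1,4): flips 1 -> legal
(2,1): no bracket -> illegal
(2,4): flips 1 -> legal
(3,1): no bracket -> illegal
(3,4): flips 1 -> legal
(4,1): no bracket -> illegal
(4,2): flips 1 -> legal
(4,4): flips 1 -> legal
(5,2): no bracket -> illegal
(5,3): no bracket -> illegal
(5,4): no bracket -> illegal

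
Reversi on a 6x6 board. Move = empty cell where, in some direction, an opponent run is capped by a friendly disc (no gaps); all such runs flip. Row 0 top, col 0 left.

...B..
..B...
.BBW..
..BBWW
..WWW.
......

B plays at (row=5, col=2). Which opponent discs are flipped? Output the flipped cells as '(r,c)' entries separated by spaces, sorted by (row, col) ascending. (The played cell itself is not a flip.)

Dir NW: first cell '.' (not opp) -> no flip
Dir N: opp run (4,2) capped by B -> flip
Dir NE: opp run (4,3) (3,4), next='.' -> no flip
Dir W: first cell '.' (not opp) -> no flip
Dir E: first cell '.' (not opp) -> no flip
Dir SW: edge -> no flip
Dir S: edge -> no flip
Dir SE: edge -> no flip

Answer: (4,2)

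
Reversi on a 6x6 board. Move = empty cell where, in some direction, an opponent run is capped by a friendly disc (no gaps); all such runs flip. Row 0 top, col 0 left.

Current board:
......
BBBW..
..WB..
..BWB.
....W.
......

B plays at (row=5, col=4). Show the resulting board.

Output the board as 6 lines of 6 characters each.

Answer: ......
BBBW..
..WB..
..BWB.
....B.
....B.

Derivation:
Place B at (5,4); scan 8 dirs for brackets.
Dir NW: first cell '.' (not opp) -> no flip
Dir N: opp run (4,4) capped by B -> flip
Dir NE: first cell '.' (not opp) -> no flip
Dir W: first cell '.' (not opp) -> no flip
Dir E: first cell '.' (not opp) -> no flip
Dir SW: edge -> no flip
Dir S: edge -> no flip
Dir SE: edge -> no flip
All flips: (4,4)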